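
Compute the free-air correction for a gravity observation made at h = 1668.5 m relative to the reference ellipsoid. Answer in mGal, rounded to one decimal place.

514.9

Free-air correction = 0.3086 × 1668.5 = 514.9 mGal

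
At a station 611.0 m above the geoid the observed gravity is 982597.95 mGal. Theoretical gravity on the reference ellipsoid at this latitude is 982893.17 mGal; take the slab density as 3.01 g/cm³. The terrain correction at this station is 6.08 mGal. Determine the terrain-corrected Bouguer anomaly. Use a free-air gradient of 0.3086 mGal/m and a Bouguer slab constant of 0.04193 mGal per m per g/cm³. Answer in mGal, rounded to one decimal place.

-177.7

Free-air correction = 0.3086 × 611.0 = 188.55 mGal
Free-air anomaly = 982597.95 − 982893.17 + (188.55) = -106.67 mGal
Bouguer slab correction = 0.04193 × 3.01 × 611.0 = 77.11 mGal
Simple Bouguer anomaly = -106.67 − (77.11) = -183.78 mGal
Complete Bouguer anomaly = -183.78 + 6.08 = -177.70 mGal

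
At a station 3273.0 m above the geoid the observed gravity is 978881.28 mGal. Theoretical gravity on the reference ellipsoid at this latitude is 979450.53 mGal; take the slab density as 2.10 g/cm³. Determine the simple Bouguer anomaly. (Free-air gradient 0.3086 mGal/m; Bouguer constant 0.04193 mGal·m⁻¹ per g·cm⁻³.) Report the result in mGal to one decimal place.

152.6

Free-air correction = 0.3086 × 3273.0 = 1010.05 mGal
Free-air anomaly = 978881.28 − 979450.53 + (1010.05) = 440.80 mGal
Bouguer slab correction = 0.04193 × 2.10 × 3273.0 = 288.20 mGal
Simple Bouguer anomaly = 440.80 − (288.20) = 152.60 mGal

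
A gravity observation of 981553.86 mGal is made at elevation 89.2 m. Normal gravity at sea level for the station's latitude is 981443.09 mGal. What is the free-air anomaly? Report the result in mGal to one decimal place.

138.3

Free-air correction = 0.3086 × 89.2 = 27.53 mGal
Free-air anomaly = 981553.86 − 981443.09 + (27.53) = 138.30 mGal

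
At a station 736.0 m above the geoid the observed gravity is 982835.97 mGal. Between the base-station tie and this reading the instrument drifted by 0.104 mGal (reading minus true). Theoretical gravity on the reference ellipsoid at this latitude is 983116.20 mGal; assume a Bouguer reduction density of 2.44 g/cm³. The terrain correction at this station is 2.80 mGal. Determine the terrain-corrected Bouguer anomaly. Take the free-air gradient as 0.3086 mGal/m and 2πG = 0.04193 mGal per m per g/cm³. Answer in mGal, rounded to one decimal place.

-125.7

Drift-corrected reading = 982835.97 − (0.104) = 982835.866 mGal
Free-air correction = 0.3086 × 736.0 = 227.13 mGal
Free-air anomaly = 982835.866 − 983116.20 + (227.13) = -53.204 mGal
Bouguer slab correction = 0.04193 × 2.44 × 736.0 = 75.30 mGal
Simple Bouguer anomaly = -53.204 − (75.30) = -128.504 mGal
Complete Bouguer anomaly = -128.504 + 2.80 = -125.704 mGal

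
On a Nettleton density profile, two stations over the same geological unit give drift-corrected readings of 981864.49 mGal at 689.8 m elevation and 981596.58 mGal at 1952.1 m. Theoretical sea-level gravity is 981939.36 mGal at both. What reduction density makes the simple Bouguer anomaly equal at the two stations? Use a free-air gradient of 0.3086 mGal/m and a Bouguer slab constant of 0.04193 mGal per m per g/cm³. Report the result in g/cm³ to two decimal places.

Δg_obs = 981596.58 − 981864.49 = -267.91 mGal over Δh = 1952.1 − 689.8 = 1262.3 m
Equal Bouguer anomalies ⇒ Δg_obs + (0.3086 − 0.04193ρ)·Δh = 0
0.3086 − 0.04193ρ = −Δg_obs/Δh = 0.21224
ρ = (0.3086 − 0.21224) / 0.04193 = 2.30 g/cm³

2.30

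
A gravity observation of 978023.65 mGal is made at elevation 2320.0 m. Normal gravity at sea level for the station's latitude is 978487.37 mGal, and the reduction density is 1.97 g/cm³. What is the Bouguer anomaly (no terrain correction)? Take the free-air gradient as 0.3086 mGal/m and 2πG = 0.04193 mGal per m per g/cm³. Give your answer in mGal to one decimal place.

Free-air correction = 0.3086 × 2320.0 = 715.95 mGal
Free-air anomaly = 978023.65 − 978487.37 + (715.95) = 252.23 mGal
Bouguer slab correction = 0.04193 × 1.97 × 2320.0 = 191.64 mGal
Simple Bouguer anomaly = 252.23 − (191.64) = 60.59 mGal

60.6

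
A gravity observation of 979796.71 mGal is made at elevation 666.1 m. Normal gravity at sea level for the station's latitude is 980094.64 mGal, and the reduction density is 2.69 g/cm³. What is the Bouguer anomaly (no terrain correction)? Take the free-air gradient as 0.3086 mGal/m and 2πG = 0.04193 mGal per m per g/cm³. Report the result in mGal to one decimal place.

Free-air correction = 0.3086 × 666.1 = 205.56 mGal
Free-air anomaly = 979796.71 − 980094.64 + (205.56) = -92.37 mGal
Bouguer slab correction = 0.04193 × 2.69 × 666.1 = 75.13 mGal
Simple Bouguer anomaly = -92.37 − (75.13) = -167.50 mGal

-167.5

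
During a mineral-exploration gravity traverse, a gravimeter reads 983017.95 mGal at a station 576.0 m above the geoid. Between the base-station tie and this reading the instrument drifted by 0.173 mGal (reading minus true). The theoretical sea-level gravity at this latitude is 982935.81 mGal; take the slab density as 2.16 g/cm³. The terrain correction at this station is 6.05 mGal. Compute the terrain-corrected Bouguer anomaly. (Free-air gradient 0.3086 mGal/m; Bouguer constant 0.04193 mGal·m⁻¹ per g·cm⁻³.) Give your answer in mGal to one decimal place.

213.6

Drift-corrected reading = 983017.95 − (0.173) = 983017.777 mGal
Free-air correction = 0.3086 × 576.0 = 177.75 mGal
Free-air anomaly = 983017.777 − 982935.81 + (177.75) = 259.717 mGal
Bouguer slab correction = 0.04193 × 2.16 × 576.0 = 52.17 mGal
Simple Bouguer anomaly = 259.717 − (52.17) = 207.547 mGal
Complete Bouguer anomaly = 207.547 + 6.05 = 213.597 mGal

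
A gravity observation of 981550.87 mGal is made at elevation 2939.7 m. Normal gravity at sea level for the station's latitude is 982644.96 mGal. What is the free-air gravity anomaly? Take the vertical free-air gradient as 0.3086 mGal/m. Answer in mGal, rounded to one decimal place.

Free-air correction = 0.3086 × 2939.7 = 907.19 mGal
Free-air anomaly = 981550.87 − 982644.96 + (907.19) = -186.90 mGal

-186.9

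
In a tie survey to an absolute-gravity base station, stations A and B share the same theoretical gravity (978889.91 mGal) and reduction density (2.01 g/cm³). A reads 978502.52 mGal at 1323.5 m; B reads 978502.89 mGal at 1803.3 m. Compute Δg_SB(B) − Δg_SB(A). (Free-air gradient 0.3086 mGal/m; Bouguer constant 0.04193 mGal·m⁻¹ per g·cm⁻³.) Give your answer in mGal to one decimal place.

108.0

Δg_SB(A) = 978502.52 − 978889.91 + 0.3086×1323.5 − 0.04193×2.01×1323.5 = -90.50 mGal
Δg_SB(B) = 978502.89 − 978889.91 + 0.3086×1803.3 − 0.04193×2.01×1803.3 = 17.50 mGal
Difference = 17.50 − (-90.50) = 108.00 mGal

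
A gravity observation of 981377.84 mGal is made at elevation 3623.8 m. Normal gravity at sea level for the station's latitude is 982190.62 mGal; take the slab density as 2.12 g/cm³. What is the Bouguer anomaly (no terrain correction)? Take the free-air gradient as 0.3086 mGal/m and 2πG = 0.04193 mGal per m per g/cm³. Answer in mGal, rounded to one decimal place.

Free-air correction = 0.3086 × 3623.8 = 1118.30 mGal
Free-air anomaly = 981377.84 − 982190.62 + (1118.30) = 305.52 mGal
Bouguer slab correction = 0.04193 × 2.12 × 3623.8 = 322.13 mGal
Simple Bouguer anomaly = 305.52 − (322.13) = -16.61 mGal

-16.6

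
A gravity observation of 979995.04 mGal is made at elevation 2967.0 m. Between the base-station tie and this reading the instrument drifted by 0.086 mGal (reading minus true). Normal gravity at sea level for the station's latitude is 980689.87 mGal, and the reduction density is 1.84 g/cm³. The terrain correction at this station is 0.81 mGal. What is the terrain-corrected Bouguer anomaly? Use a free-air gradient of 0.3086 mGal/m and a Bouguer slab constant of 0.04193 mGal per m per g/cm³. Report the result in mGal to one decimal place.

Drift-corrected reading = 979995.04 − (0.086) = 979994.954 mGal
Free-air correction = 0.3086 × 2967.0 = 915.62 mGal
Free-air anomaly = 979994.954 − 980689.87 + (915.62) = 220.704 mGal
Bouguer slab correction = 0.04193 × 1.84 × 2967.0 = 228.91 mGal
Simple Bouguer anomaly = 220.704 − (228.91) = -8.206 mGal
Complete Bouguer anomaly = -8.206 + 0.81 = -7.396 mGal

-7.4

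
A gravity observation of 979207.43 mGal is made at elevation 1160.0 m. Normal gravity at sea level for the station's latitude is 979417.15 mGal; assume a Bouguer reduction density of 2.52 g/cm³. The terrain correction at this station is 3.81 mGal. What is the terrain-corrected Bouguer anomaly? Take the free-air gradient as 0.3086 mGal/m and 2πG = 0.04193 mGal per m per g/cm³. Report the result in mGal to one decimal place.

29.5

Free-air correction = 0.3086 × 1160.0 = 357.98 mGal
Free-air anomaly = 979207.43 − 979417.15 + (357.98) = 148.26 mGal
Bouguer slab correction = 0.04193 × 2.52 × 1160.0 = 122.57 mGal
Simple Bouguer anomaly = 148.26 − (122.57) = 25.69 mGal
Complete Bouguer anomaly = 25.69 + 3.81 = 29.50 mGal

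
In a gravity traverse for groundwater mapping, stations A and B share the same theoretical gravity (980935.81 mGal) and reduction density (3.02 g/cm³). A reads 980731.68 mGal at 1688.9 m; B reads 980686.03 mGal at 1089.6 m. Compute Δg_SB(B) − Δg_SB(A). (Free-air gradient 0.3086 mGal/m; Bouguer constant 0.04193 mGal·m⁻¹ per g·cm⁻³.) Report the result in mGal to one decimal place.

Δg_SB(A) = 980731.68 − 980935.81 + 0.3086×1688.9 − 0.04193×3.02×1688.9 = 103.20 mGal
Δg_SB(B) = 980686.03 − 980935.81 + 0.3086×1089.6 − 0.04193×3.02×1089.6 = -51.50 mGal
Difference = -51.50 − (103.20) = -154.70 mGal

-154.7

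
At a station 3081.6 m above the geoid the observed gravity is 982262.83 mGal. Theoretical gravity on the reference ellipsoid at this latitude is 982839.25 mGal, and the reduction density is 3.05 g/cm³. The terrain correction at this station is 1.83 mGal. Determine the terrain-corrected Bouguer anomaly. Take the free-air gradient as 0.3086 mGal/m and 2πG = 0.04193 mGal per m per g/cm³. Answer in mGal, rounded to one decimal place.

Free-air correction = 0.3086 × 3081.6 = 950.98 mGal
Free-air anomaly = 982262.83 − 982839.25 + (950.98) = 374.56 mGal
Bouguer slab correction = 0.04193 × 3.05 × 3081.6 = 394.10 mGal
Simple Bouguer anomaly = 374.56 − (394.10) = -19.54 mGal
Complete Bouguer anomaly = -19.54 + 1.83 = -17.71 mGal

-17.7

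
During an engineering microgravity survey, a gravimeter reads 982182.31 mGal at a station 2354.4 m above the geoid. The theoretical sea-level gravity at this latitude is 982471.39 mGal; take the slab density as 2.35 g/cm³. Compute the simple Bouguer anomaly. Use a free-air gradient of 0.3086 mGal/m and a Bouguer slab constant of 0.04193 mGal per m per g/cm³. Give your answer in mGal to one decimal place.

Free-air correction = 0.3086 × 2354.4 = 726.57 mGal
Free-air anomaly = 982182.31 − 982471.39 + (726.57) = 437.49 mGal
Bouguer slab correction = 0.04193 × 2.35 × 2354.4 = 231.99 mGal
Simple Bouguer anomaly = 437.49 − (231.99) = 205.50 mGal

205.5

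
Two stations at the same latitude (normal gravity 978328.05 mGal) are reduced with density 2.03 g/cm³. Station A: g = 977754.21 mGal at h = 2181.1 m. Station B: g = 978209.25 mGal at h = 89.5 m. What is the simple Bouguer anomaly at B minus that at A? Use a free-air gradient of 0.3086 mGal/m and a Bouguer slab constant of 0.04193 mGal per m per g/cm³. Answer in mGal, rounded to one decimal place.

Δg_SB(A) = 977754.21 − 978328.05 + 0.3086×2181.1 − 0.04193×2.03×2181.1 = -86.40 mGal
Δg_SB(B) = 978209.25 − 978328.05 + 0.3086×89.5 − 0.04193×2.03×89.5 = -98.80 mGal
Difference = -98.80 − (-86.40) = -12.40 mGal

-12.4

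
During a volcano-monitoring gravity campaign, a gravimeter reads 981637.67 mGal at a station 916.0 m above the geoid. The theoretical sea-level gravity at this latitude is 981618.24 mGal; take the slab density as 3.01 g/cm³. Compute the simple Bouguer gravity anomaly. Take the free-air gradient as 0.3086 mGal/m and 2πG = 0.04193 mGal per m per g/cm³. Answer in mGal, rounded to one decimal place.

186.5

Free-air correction = 0.3086 × 916.0 = 282.68 mGal
Free-air anomaly = 981637.67 − 981618.24 + (282.68) = 302.11 mGal
Bouguer slab correction = 0.04193 × 3.01 × 916.0 = 115.61 mGal
Simple Bouguer anomaly = 302.11 − (115.61) = 186.50 mGal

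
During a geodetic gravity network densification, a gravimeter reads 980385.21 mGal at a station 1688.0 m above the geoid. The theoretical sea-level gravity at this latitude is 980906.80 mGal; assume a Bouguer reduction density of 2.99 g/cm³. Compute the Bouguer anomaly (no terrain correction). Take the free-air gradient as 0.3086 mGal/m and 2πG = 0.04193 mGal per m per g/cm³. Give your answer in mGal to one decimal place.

Free-air correction = 0.3086 × 1688.0 = 520.92 mGal
Free-air anomaly = 980385.21 − 980906.80 + (520.92) = -0.67 mGal
Bouguer slab correction = 0.04193 × 2.99 × 1688.0 = 211.63 mGal
Simple Bouguer anomaly = -0.67 − (211.63) = -212.30 mGal

-212.3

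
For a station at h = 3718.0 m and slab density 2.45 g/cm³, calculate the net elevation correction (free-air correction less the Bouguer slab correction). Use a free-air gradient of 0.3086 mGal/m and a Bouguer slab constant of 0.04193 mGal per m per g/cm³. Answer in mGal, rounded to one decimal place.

765.4

Combined gradient = 0.3086 − 0.04193 × 2.45 = 0.2058715 mGal/m
Combined elevation correction = 0.2058715 × 3718.0 = 765.4 mGal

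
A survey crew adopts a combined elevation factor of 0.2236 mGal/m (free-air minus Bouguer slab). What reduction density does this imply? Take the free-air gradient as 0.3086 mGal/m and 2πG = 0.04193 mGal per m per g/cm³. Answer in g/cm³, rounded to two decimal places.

2.03

0.2236 = 0.3086 − 0.04193 × ρ
ρ = (0.3086 − 0.2236) / 0.04193 = 2.03 g/cm³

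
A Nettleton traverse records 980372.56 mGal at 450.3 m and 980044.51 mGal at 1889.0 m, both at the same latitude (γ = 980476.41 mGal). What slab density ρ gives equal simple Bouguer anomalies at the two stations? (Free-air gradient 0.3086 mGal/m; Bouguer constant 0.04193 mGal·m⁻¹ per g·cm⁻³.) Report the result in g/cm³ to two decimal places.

Δg_obs = 980044.51 − 980372.56 = -328.05 mGal over Δh = 1889.0 − 450.3 = 1438.7 m
Equal Bouguer anomalies ⇒ Δg_obs + (0.3086 − 0.04193ρ)·Δh = 0
0.3086 − 0.04193ρ = −Δg_obs/Δh = 0.22802
ρ = (0.3086 − 0.22802) / 0.04193 = 1.92 g/cm³

1.92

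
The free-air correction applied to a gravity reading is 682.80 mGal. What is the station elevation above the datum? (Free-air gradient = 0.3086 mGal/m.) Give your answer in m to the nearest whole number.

h = 682.80 / 0.3086 = 2212.57 m

2213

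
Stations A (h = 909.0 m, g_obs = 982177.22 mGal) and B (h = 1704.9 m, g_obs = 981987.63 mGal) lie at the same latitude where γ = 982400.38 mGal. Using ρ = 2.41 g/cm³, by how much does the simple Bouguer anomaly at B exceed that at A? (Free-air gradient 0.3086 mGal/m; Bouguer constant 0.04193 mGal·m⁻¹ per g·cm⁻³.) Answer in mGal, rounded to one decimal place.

Δg_SB(A) = 982177.22 − 982400.38 + 0.3086×909.0 − 0.04193×2.41×909.0 = -34.50 mGal
Δg_SB(B) = 981987.63 − 982400.38 + 0.3086×1704.9 − 0.04193×2.41×1704.9 = -58.90 mGal
Difference = -58.90 − (-34.50) = -24.40 mGal

-24.4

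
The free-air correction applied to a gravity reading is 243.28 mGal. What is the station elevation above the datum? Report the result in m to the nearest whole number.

h = 243.28 / 0.3086 = 788.33 m

788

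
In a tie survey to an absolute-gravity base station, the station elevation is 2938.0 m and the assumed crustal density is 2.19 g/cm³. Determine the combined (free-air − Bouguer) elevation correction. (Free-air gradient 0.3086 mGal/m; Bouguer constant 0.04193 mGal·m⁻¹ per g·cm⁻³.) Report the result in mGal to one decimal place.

Combined gradient = 0.3086 − 0.04193 × 2.19 = 0.2167733 mGal/m
Combined elevation correction = 0.2167733 × 2938.0 = 636.9 mGal

636.9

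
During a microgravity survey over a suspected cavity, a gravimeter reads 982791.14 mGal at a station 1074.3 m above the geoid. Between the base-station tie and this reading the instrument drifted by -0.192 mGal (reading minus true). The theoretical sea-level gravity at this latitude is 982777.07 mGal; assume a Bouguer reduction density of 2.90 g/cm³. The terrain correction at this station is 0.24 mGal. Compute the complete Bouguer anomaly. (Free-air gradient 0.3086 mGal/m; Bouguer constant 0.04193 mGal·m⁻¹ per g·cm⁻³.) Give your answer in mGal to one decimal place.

215.4

Drift-corrected reading = 982791.14 − (-0.192) = 982791.332 mGal
Free-air correction = 0.3086 × 1074.3 = 331.53 mGal
Free-air anomaly = 982791.332 − 982777.07 + (331.53) = 345.792 mGal
Bouguer slab correction = 0.04193 × 2.90 × 1074.3 = 130.63 mGal
Simple Bouguer anomaly = 345.792 − (130.63) = 215.162 mGal
Complete Bouguer anomaly = 215.162 + 0.24 = 215.402 mGal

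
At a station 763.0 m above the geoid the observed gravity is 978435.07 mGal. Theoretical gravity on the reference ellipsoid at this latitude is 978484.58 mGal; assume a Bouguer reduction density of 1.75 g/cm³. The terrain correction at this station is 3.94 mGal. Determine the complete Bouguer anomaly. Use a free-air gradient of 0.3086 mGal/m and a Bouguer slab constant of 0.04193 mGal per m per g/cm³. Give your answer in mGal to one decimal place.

Free-air correction = 0.3086 × 763.0 = 235.46 mGal
Free-air anomaly = 978435.07 − 978484.58 + (235.46) = 185.95 mGal
Bouguer slab correction = 0.04193 × 1.75 × 763.0 = 55.99 mGal
Simple Bouguer anomaly = 185.95 − (55.99) = 129.96 mGal
Complete Bouguer anomaly = 129.96 + 3.94 = 133.90 mGal

133.9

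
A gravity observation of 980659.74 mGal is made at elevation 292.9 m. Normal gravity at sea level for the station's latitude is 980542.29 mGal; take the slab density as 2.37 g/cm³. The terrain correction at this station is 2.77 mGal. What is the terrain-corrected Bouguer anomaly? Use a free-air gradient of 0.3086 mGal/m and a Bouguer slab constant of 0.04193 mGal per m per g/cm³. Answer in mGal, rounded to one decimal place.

181.5

Free-air correction = 0.3086 × 292.9 = 90.39 mGal
Free-air anomaly = 980659.74 − 980542.29 + (90.39) = 207.84 mGal
Bouguer slab correction = 0.04193 × 2.37 × 292.9 = 29.11 mGal
Simple Bouguer anomaly = 207.84 − (29.11) = 178.73 mGal
Complete Bouguer anomaly = 178.73 + 2.77 = 181.50 mGal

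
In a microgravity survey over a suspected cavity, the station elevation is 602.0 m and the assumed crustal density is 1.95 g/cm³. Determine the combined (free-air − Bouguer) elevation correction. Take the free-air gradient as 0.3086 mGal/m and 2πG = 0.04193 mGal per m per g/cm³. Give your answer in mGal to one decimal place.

Combined gradient = 0.3086 − 0.04193 × 1.95 = 0.2268365 mGal/m
Combined elevation correction = 0.2268365 × 602.0 = 136.6 mGal

136.6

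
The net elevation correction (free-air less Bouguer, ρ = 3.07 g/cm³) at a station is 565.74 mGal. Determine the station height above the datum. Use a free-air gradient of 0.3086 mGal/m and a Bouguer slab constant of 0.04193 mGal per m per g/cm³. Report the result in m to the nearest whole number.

3145

Combined gradient = 0.3086 − 0.04193 × 3.07 = 0.1798749 mGal/m
h = 565.74 / 0.1798749 = 3145.19 m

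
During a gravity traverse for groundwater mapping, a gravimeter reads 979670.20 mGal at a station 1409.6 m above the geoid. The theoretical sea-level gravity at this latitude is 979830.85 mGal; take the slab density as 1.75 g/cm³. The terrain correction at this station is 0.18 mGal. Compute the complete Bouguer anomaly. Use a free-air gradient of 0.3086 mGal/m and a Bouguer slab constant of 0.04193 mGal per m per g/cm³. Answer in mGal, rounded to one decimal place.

171.1

Free-air correction = 0.3086 × 1409.6 = 435.00 mGal
Free-air anomaly = 979670.20 − 979830.85 + (435.00) = 274.35 mGal
Bouguer slab correction = 0.04193 × 1.75 × 1409.6 = 103.43 mGal
Simple Bouguer anomaly = 274.35 − (103.43) = 170.92 mGal
Complete Bouguer anomaly = 170.92 + 0.18 = 171.10 mGal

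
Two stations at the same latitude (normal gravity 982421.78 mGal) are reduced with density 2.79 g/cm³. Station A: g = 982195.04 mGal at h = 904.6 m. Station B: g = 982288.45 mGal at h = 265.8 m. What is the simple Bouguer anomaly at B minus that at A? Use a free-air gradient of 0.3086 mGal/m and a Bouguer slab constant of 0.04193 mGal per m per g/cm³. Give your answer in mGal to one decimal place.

-29.0

Δg_SB(A) = 982195.04 − 982421.78 + 0.3086×904.6 − 0.04193×2.79×904.6 = -53.40 mGal
Δg_SB(B) = 982288.45 − 982421.78 + 0.3086×265.8 − 0.04193×2.79×265.8 = -82.40 mGal
Difference = -82.40 − (-53.40) = -29.00 mGal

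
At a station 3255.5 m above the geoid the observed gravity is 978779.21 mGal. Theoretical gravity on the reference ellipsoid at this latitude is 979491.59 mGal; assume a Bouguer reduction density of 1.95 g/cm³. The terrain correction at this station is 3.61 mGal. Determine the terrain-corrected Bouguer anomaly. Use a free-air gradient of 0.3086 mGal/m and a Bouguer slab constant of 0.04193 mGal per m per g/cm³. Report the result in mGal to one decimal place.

Free-air correction = 0.3086 × 3255.5 = 1004.65 mGal
Free-air anomaly = 978779.21 − 979491.59 + (1004.65) = 292.27 mGal
Bouguer slab correction = 0.04193 × 1.95 × 3255.5 = 266.18 mGal
Simple Bouguer anomaly = 292.27 − (266.18) = 26.09 mGal
Complete Bouguer anomaly = 26.09 + 3.61 = 29.70 mGal

29.7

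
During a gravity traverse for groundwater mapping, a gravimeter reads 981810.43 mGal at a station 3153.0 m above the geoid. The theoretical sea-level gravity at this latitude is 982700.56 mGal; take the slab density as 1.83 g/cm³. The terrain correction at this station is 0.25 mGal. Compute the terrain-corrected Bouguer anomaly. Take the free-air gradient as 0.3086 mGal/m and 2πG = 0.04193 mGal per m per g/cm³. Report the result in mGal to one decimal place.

Free-air correction = 0.3086 × 3153.0 = 973.02 mGal
Free-air anomaly = 981810.43 − 982700.56 + (973.02) = 82.89 mGal
Bouguer slab correction = 0.04193 × 1.83 × 3153.0 = 241.94 mGal
Simple Bouguer anomaly = 82.89 − (241.94) = -159.05 mGal
Complete Bouguer anomaly = -159.05 + 0.25 = -158.80 mGal

-158.8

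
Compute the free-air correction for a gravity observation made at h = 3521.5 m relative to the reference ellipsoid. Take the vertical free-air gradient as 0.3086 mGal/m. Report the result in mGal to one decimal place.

1086.7

Free-air correction = 0.3086 × 3521.5 = 1086.7 mGal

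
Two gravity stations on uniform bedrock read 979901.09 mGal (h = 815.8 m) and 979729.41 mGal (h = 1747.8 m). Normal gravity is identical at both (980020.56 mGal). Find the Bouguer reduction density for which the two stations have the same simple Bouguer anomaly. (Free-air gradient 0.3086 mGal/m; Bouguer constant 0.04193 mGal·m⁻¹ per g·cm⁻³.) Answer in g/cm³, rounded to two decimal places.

2.97

Δg_obs = 979729.41 − 979901.09 = -171.68 mGal over Δh = 1747.8 − 815.8 = 932.0 m
Equal Bouguer anomalies ⇒ Δg_obs + (0.3086 − 0.04193ρ)·Δh = 0
0.3086 − 0.04193ρ = −Δg_obs/Δh = 0.18421
ρ = (0.3086 − 0.18421) / 0.04193 = 2.97 g/cm³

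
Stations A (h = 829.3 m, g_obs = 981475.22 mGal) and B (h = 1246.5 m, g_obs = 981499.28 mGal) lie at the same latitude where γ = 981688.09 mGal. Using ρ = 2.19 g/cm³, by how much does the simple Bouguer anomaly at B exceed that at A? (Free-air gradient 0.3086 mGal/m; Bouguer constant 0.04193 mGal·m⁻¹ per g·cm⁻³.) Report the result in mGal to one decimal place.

Δg_SB(A) = 981475.22 − 981688.09 + 0.3086×829.3 − 0.04193×2.19×829.3 = -33.10 mGal
Δg_SB(B) = 981499.28 − 981688.09 + 0.3086×1246.5 − 0.04193×2.19×1246.5 = 81.40 mGal
Difference = 81.40 − (-33.10) = 114.50 mGal

114.5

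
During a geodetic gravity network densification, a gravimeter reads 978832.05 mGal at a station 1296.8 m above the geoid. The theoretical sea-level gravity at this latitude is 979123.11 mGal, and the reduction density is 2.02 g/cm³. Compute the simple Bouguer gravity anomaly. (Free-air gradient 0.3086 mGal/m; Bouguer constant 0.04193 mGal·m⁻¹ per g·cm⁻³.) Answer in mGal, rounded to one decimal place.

Free-air correction = 0.3086 × 1296.8 = 400.19 mGal
Free-air anomaly = 978832.05 − 979123.11 + (400.19) = 109.13 mGal
Bouguer slab correction = 0.04193 × 2.02 × 1296.8 = 109.84 mGal
Simple Bouguer anomaly = 109.13 − (109.84) = -0.71 mGal

-0.7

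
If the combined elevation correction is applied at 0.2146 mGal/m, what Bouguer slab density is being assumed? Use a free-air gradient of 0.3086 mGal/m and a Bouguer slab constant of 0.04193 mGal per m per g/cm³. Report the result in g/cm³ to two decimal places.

0.2146 = 0.3086 − 0.04193 × ρ
ρ = (0.3086 − 0.2146) / 0.04193 = 2.24 g/cm³

2.24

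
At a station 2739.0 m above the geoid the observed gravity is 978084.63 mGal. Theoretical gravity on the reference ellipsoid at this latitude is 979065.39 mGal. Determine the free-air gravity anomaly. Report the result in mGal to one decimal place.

Free-air correction = 0.3086 × 2739.0 = 845.26 mGal
Free-air anomaly = 978084.63 − 979065.39 + (845.26) = -135.50 mGal

-135.5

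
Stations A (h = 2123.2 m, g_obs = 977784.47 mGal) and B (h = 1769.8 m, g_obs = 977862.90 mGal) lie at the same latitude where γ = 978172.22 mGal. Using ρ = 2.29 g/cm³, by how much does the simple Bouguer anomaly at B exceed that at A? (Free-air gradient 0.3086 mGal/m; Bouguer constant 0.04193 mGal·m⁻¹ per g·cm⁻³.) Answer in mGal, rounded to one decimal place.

3.3

Δg_SB(A) = 977784.47 − 978172.22 + 0.3086×2123.2 − 0.04193×2.29×2123.2 = 63.60 mGal
Δg_SB(B) = 977862.90 − 978172.22 + 0.3086×1769.8 − 0.04193×2.29×1769.8 = 66.90 mGal
Difference = 66.90 − (63.60) = 3.30 mGal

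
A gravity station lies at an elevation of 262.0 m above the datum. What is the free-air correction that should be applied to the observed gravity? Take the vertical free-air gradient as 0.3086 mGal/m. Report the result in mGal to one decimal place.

80.9

Free-air correction = 0.3086 × 262.0 = 80.9 mGal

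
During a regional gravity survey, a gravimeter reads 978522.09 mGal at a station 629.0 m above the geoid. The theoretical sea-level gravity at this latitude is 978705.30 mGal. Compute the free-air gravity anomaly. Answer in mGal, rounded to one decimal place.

Free-air correction = 0.3086 × 629.0 = 194.11 mGal
Free-air anomaly = 978522.09 − 978705.30 + (194.11) = 10.90 mGal

10.9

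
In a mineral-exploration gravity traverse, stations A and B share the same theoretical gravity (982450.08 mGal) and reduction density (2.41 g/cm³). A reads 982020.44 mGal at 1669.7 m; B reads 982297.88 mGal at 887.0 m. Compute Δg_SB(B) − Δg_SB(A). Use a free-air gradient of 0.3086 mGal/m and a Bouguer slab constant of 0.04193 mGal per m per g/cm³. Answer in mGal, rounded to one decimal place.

115.0

Δg_SB(A) = 982020.44 − 982450.08 + 0.3086×1669.7 − 0.04193×2.41×1669.7 = -83.10 mGal
Δg_SB(B) = 982297.88 − 982450.08 + 0.3086×887.0 − 0.04193×2.41×887.0 = 31.90 mGal
Difference = 31.90 − (-83.10) = 115.00 mGal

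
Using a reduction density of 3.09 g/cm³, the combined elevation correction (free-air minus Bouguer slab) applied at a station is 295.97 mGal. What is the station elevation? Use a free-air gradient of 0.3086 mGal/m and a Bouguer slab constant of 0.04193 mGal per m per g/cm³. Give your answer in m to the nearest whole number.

Combined gradient = 0.3086 − 0.04193 × 3.09 = 0.1790363 mGal/m
h = 295.97 / 0.1790363 = 1653.13 m

1653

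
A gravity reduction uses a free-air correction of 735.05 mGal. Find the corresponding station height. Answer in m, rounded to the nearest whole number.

h = 735.05 / 0.3086 = 2381.89 m

2382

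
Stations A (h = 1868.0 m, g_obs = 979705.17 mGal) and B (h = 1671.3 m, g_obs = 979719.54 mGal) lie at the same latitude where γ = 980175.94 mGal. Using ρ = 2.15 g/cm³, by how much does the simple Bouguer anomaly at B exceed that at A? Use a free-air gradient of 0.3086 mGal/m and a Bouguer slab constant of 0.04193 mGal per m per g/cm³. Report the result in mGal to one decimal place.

-28.6

Δg_SB(A) = 979705.17 − 980175.94 + 0.3086×1868.0 − 0.04193×2.15×1868.0 = -62.70 mGal
Δg_SB(B) = 979719.54 − 980175.94 + 0.3086×1671.3 − 0.04193×2.15×1671.3 = -91.30 mGal
Difference = -91.30 − (-62.70) = -28.60 mGal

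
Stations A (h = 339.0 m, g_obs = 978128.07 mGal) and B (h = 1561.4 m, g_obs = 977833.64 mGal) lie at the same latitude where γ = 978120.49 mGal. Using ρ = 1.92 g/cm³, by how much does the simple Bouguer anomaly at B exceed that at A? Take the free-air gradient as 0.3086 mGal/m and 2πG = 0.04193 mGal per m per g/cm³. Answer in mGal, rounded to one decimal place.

Δg_SB(A) = 978128.07 − 978120.49 + 0.3086×339.0 − 0.04193×1.92×339.0 = 84.90 mGal
Δg_SB(B) = 977833.64 − 978120.49 + 0.3086×1561.4 − 0.04193×1.92×1561.4 = 69.30 mGal
Difference = 69.30 − (84.90) = -15.60 mGal

-15.6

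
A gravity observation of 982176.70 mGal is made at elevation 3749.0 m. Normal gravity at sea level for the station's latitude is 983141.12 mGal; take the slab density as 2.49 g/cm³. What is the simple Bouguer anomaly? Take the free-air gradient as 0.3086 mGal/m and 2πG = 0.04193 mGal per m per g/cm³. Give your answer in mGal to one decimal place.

Free-air correction = 0.3086 × 3749.0 = 1156.94 mGal
Free-air anomaly = 982176.70 − 983141.12 + (1156.94) = 192.52 mGal
Bouguer slab correction = 0.04193 × 2.49 × 3749.0 = 391.42 mGal
Simple Bouguer anomaly = 192.52 − (391.42) = -198.90 mGal

-198.9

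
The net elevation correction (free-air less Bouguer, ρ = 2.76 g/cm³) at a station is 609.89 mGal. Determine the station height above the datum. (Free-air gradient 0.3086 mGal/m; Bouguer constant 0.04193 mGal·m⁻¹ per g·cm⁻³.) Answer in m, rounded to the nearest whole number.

Combined gradient = 0.3086 − 0.04193 × 2.76 = 0.1928732 mGal/m
h = 609.89 / 0.1928732 = 3162.13 m

3162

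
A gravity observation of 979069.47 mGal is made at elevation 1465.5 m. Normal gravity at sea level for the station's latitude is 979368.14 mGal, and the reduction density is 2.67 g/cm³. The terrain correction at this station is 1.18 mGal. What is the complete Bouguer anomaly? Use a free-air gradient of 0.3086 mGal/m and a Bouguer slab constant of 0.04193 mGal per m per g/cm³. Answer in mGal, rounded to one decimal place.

-9.3

Free-air correction = 0.3086 × 1465.5 = 452.25 mGal
Free-air anomaly = 979069.47 − 979368.14 + (452.25) = 153.58 mGal
Bouguer slab correction = 0.04193 × 2.67 × 1465.5 = 164.07 mGal
Simple Bouguer anomaly = 153.58 − (164.07) = -10.49 mGal
Complete Bouguer anomaly = -10.49 + 1.18 = -9.31 mGal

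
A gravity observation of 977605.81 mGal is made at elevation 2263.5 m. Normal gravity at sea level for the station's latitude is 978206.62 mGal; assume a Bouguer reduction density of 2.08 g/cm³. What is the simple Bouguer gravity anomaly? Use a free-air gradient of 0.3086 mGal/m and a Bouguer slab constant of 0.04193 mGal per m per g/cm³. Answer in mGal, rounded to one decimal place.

Free-air correction = 0.3086 × 2263.5 = 698.52 mGal
Free-air anomaly = 977605.81 − 978206.62 + (698.52) = 97.71 mGal
Bouguer slab correction = 0.04193 × 2.08 × 2263.5 = 197.41 mGal
Simple Bouguer anomaly = 97.71 − (197.41) = -99.70 mGal

-99.7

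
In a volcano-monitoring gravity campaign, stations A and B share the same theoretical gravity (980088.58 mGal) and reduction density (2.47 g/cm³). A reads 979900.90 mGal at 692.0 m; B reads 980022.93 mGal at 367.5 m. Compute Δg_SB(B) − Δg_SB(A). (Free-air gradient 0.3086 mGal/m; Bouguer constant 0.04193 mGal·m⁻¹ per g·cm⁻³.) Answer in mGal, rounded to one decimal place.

55.5

Δg_SB(A) = 979900.90 − 980088.58 + 0.3086×692.0 − 0.04193×2.47×692.0 = -45.80 mGal
Δg_SB(B) = 980022.93 − 980088.58 + 0.3086×367.5 − 0.04193×2.47×367.5 = 9.70 mGal
Difference = 9.70 − (-45.80) = 55.50 mGal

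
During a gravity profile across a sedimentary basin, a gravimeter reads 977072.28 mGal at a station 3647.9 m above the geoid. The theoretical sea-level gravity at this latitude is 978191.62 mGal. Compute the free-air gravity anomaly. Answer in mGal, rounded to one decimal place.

Free-air correction = 0.3086 × 3647.9 = 1125.74 mGal
Free-air anomaly = 977072.28 − 978191.62 + (1125.74) = 6.40 mGal

6.4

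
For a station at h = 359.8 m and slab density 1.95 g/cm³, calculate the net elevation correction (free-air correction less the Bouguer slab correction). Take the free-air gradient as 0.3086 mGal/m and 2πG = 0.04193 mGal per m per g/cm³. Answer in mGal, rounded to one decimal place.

81.6

Combined gradient = 0.3086 − 0.04193 × 1.95 = 0.2268365 mGal/m
Combined elevation correction = 0.2268365 × 359.8 = 81.6 mGal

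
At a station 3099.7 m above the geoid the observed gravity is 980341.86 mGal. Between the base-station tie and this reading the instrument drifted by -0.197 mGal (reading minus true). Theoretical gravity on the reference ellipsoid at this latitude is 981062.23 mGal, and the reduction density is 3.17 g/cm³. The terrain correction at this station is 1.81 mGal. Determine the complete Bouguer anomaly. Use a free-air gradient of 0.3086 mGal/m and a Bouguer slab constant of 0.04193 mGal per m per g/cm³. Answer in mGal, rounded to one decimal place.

-173.8

Drift-corrected reading = 980341.86 − (-0.197) = 980342.057 mGal
Free-air correction = 0.3086 × 3099.7 = 956.57 mGal
Free-air anomaly = 980342.057 − 981062.23 + (956.57) = 236.397 mGal
Bouguer slab correction = 0.04193 × 3.17 × 3099.7 = 412.01 mGal
Simple Bouguer anomaly = 236.397 − (412.01) = -175.613 mGal
Complete Bouguer anomaly = -175.613 + 1.81 = -173.803 mGal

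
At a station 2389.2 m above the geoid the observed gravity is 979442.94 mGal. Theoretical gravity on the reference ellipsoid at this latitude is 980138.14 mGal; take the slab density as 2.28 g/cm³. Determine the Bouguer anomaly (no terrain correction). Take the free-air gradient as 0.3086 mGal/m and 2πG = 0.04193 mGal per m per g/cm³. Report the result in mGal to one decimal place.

Free-air correction = 0.3086 × 2389.2 = 737.31 mGal
Free-air anomaly = 979442.94 − 980138.14 + (737.31) = 42.11 mGal
Bouguer slab correction = 0.04193 × 2.28 × 2389.2 = 228.41 mGal
Simple Bouguer anomaly = 42.11 − (228.41) = -186.30 mGal

-186.3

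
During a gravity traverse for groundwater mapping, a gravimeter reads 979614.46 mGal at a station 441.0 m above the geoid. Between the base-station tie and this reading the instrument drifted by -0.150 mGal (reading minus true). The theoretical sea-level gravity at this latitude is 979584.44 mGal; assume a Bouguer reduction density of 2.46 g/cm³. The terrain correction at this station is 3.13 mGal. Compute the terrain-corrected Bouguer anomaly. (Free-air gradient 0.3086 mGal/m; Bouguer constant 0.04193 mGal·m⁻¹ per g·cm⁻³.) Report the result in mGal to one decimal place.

Drift-corrected reading = 979614.46 − (-0.150) = 979614.610 mGal
Free-air correction = 0.3086 × 441.0 = 136.09 mGal
Free-air anomaly = 979614.610 − 979584.44 + (136.09) = 166.260 mGal
Bouguer slab correction = 0.04193 × 2.46 × 441.0 = 45.49 mGal
Simple Bouguer anomaly = 166.260 − (45.49) = 120.770 mGal
Complete Bouguer anomaly = 120.770 + 3.13 = 123.900 mGal

123.9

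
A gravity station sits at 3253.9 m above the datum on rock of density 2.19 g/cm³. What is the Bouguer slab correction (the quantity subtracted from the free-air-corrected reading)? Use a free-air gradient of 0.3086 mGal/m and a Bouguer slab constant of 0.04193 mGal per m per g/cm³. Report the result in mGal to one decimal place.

Bouguer slab correction = 0.04193 × 2.19 × 3253.9 = 298.8 mGal

298.8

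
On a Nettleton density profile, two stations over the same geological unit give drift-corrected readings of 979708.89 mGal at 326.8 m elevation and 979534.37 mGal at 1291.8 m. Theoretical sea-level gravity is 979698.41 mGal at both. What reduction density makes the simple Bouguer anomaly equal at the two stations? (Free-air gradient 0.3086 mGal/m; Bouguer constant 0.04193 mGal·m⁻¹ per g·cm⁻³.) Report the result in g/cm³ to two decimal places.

Δg_obs = 979534.37 − 979708.89 = -174.52 mGal over Δh = 1291.8 − 326.8 = 965.0 m
Equal Bouguer anomalies ⇒ Δg_obs + (0.3086 − 0.04193ρ)·Δh = 0
0.3086 − 0.04193ρ = −Δg_obs/Δh = 0.18085
ρ = (0.3086 − 0.18085) / 0.04193 = 3.05 g/cm³

3.05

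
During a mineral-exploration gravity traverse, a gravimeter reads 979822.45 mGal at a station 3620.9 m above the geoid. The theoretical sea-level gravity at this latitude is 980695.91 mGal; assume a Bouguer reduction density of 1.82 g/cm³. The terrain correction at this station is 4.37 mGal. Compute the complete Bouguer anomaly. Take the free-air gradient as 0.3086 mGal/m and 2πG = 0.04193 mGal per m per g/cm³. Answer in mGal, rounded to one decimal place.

-28.0

Free-air correction = 0.3086 × 3620.9 = 1117.41 mGal
Free-air anomaly = 979822.45 − 980695.91 + (1117.41) = 243.95 mGal
Bouguer slab correction = 0.04193 × 1.82 × 3620.9 = 276.32 mGal
Simple Bouguer anomaly = 243.95 − (276.32) = -32.37 mGal
Complete Bouguer anomaly = -32.37 + 4.37 = -28.00 mGal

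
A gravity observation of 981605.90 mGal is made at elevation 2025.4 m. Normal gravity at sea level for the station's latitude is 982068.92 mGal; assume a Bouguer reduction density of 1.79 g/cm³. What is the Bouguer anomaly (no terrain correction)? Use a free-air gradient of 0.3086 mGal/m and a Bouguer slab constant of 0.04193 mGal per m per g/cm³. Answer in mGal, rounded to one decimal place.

10.0

Free-air correction = 0.3086 × 2025.4 = 625.04 mGal
Free-air anomaly = 981605.90 − 982068.92 + (625.04) = 162.02 mGal
Bouguer slab correction = 0.04193 × 1.79 × 2025.4 = 152.02 mGal
Simple Bouguer anomaly = 162.02 − (152.02) = 10.00 mGal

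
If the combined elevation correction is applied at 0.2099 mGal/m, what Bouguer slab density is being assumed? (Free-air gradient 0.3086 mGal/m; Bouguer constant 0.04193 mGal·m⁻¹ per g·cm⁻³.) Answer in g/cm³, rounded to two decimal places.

2.35

0.2099 = 0.3086 − 0.04193 × ρ
ρ = (0.3086 − 0.2099) / 0.04193 = 2.35 g/cm³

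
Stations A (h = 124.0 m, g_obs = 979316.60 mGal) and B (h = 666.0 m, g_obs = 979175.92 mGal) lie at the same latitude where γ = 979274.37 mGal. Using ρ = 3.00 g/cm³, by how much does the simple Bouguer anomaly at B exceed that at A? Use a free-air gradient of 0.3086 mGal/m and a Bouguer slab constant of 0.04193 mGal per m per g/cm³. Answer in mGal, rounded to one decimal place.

-41.6

Δg_SB(A) = 979316.60 − 979274.37 + 0.3086×124.0 − 0.04193×3.00×124.0 = 64.90 mGal
Δg_SB(B) = 979175.92 − 979274.37 + 0.3086×666.0 − 0.04193×3.00×666.0 = 23.30 mGal
Difference = 23.30 − (64.90) = -41.60 mGal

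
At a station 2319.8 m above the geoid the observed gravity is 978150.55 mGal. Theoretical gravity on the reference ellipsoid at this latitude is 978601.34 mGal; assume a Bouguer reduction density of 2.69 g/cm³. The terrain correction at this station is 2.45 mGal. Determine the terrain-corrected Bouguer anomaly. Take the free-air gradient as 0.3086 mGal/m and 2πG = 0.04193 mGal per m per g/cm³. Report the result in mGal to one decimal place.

5.9

Free-air correction = 0.3086 × 2319.8 = 715.89 mGal
Free-air anomaly = 978150.55 − 978601.34 + (715.89) = 265.10 mGal
Bouguer slab correction = 0.04193 × 2.69 × 2319.8 = 261.65 mGal
Simple Bouguer anomaly = 265.10 − (261.65) = 3.45 mGal
Complete Bouguer anomaly = 3.45 + 2.45 = 5.90 mGal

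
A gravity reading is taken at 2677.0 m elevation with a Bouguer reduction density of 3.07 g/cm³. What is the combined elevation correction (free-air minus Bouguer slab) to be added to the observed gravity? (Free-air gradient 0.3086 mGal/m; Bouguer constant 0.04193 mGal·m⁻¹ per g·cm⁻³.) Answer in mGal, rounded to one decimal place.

Combined gradient = 0.3086 − 0.04193 × 3.07 = 0.1798749 mGal/m
Combined elevation correction = 0.1798749 × 2677.0 = 481.5 mGal

481.5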